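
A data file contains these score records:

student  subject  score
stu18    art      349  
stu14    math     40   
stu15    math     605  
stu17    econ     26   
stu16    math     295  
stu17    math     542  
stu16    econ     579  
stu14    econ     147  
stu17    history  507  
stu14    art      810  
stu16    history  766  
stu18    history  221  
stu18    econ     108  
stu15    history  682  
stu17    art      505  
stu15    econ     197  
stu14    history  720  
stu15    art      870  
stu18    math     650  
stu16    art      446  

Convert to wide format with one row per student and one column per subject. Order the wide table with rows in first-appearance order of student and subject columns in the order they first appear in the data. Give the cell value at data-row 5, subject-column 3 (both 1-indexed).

With rows in first-appearance order of student, row 5 is student=stu16. subject columns in first-appearance order: art, math, econ, history; column 3 is econ.
Long rows with student=stu16, subject=econ: score = 579.

579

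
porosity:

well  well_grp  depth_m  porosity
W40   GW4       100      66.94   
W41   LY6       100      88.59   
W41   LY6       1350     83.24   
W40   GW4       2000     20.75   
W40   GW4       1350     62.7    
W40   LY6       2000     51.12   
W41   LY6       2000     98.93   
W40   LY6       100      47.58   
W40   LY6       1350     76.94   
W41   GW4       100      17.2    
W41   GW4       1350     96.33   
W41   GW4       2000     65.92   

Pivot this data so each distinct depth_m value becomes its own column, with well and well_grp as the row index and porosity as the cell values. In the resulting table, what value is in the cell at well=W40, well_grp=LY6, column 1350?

76.94

Wide layout: rows indexed by well and well_grp, columns are the 3 distinct depth_m values (100, 1350, 2000).
Cell (well=W40, well_grp=LY6, depth_m=1350) draws from the long row where well=W40, well_grp=LY6 and depth_m=1350, which has porosity=76.94.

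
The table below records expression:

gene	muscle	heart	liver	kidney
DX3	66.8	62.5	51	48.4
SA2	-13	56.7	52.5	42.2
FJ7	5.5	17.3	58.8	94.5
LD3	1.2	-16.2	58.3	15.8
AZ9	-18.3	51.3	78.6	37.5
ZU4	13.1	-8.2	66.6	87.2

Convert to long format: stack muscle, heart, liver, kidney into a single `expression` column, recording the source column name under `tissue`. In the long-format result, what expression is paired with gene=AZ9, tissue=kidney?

37.5

Unpivoting turns each (gene, wide-column) pair into one long row.
The wide cell at row AZ9, column kidney holds 37.5, so the long row (AZ9, kidney) has expression=37.5.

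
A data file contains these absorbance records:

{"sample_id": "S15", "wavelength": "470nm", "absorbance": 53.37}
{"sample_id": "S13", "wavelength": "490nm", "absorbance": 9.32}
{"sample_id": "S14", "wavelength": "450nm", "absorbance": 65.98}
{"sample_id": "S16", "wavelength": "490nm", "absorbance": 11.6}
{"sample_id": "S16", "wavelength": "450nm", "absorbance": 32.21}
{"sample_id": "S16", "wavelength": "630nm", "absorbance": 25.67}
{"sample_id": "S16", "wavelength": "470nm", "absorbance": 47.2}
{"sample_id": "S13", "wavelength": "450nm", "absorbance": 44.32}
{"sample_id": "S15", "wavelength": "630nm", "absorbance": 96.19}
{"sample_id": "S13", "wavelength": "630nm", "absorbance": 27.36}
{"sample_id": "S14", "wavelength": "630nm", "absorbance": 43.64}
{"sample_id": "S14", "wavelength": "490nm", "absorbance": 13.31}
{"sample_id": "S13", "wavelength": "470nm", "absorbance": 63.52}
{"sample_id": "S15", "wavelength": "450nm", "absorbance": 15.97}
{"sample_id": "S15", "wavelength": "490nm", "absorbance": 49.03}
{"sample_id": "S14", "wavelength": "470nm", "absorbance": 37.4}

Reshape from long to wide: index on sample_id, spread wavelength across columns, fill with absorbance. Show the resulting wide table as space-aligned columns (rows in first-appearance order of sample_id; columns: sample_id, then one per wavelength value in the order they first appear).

Columns: sample_id plus the 4 distinct wavelength values (470nm, 490nm, 450nm, 630nm).
For example, row S15 column 470nm takes absorbance=53.37 from the long row (S15, 470nm).

sample_id  470nm  490nm  450nm  630nm
S15        53.37  49.03  15.97  96.19
S13        63.52  9.32   44.32  27.36
S14        37.4   13.31  65.98  43.64
S16        47.2   11.6   32.21  25.67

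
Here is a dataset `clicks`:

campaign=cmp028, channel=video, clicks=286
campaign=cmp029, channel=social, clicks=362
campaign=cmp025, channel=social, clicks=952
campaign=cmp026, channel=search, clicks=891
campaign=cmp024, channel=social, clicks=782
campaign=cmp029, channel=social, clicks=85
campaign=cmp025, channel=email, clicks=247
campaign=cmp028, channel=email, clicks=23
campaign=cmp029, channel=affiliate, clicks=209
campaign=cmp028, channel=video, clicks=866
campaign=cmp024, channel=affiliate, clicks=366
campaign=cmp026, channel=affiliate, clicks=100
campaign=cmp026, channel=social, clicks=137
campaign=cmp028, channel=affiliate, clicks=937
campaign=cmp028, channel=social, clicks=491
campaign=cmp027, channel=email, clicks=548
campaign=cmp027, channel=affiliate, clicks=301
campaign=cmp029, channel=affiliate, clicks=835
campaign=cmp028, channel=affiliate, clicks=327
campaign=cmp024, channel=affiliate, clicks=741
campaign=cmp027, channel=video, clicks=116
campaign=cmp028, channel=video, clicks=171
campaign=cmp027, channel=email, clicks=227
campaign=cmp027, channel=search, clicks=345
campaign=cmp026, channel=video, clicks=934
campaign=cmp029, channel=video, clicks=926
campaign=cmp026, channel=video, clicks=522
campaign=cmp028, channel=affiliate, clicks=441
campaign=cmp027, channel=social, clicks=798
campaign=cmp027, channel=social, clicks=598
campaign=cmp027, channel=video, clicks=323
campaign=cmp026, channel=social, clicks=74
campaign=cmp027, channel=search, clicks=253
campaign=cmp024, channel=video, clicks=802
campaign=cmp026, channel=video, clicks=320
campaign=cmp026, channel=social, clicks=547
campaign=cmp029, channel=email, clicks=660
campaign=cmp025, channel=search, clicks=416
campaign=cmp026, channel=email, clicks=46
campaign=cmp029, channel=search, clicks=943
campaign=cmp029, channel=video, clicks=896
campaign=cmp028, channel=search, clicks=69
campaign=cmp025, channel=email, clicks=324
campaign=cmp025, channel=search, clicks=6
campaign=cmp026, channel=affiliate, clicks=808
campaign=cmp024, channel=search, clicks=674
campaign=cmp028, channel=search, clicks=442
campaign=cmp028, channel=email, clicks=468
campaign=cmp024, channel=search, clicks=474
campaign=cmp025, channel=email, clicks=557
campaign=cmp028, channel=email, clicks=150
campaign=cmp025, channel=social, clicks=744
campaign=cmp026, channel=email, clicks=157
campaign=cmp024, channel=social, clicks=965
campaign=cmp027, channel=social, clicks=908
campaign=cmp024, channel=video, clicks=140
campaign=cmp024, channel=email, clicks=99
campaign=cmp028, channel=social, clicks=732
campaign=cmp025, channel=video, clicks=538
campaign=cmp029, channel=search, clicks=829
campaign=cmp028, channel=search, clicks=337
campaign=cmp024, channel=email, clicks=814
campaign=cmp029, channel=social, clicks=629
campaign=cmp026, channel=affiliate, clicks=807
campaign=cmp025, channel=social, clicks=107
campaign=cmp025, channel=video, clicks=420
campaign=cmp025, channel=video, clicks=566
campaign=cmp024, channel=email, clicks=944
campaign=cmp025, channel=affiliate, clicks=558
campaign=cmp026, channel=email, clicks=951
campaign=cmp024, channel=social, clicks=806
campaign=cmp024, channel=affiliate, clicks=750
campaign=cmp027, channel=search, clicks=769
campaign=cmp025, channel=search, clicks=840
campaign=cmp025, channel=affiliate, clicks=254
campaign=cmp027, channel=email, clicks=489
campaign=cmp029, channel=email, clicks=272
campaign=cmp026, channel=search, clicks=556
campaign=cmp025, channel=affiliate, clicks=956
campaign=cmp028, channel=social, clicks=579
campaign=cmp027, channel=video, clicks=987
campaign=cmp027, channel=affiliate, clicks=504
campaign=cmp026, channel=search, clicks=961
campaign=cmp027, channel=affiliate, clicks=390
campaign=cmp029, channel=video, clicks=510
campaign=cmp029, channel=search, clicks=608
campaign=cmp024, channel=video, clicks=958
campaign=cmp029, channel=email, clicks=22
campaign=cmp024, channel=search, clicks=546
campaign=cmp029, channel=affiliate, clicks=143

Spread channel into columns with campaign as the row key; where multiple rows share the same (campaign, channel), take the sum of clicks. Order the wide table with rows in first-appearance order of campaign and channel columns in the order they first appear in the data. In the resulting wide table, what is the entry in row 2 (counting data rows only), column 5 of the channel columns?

1187

With rows in first-appearance order of campaign, row 2 is campaign=cmp029. channel columns in first-appearance order: video, social, search, email, affiliate; column 5 is affiliate.
Long rows with campaign=cmp029, channel=affiliate: 209 + 835 + 143 = 1187.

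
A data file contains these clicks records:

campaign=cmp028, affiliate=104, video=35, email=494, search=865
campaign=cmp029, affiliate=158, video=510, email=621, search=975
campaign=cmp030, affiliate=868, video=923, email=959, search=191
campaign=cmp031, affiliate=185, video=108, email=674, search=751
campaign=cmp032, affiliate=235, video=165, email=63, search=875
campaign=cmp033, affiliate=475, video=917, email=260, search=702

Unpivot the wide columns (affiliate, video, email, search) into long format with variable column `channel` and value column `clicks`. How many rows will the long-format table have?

24

6 campaign values × 4 melted columns = 24 rows.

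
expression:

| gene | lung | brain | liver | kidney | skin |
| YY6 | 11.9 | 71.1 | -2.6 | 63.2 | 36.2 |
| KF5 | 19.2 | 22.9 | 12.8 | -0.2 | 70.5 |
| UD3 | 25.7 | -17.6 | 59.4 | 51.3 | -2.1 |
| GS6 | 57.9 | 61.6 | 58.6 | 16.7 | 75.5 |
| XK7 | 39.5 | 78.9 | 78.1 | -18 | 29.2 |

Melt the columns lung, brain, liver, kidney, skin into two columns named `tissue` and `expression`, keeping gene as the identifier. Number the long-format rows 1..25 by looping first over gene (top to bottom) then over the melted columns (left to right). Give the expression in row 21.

25 rows total (5 × 5). Row 21: index ⌊(21-1)/5⌋ = 4 into gene → XK7; (21-1) mod 5 = 0 into the melted columns → lung.
So row 21 is (XK7, lung, 39.5); expression = 39.5.

39.5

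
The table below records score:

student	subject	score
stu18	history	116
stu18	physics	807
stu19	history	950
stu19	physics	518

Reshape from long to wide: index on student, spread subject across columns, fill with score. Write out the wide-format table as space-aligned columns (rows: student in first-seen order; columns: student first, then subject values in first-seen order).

Columns: student plus the 2 distinct subject values (history, physics).
For example, row stu18 column history takes score=116 from the long row (stu18, history).

student  history  physics
stu18    116      807    
stu19    950      518    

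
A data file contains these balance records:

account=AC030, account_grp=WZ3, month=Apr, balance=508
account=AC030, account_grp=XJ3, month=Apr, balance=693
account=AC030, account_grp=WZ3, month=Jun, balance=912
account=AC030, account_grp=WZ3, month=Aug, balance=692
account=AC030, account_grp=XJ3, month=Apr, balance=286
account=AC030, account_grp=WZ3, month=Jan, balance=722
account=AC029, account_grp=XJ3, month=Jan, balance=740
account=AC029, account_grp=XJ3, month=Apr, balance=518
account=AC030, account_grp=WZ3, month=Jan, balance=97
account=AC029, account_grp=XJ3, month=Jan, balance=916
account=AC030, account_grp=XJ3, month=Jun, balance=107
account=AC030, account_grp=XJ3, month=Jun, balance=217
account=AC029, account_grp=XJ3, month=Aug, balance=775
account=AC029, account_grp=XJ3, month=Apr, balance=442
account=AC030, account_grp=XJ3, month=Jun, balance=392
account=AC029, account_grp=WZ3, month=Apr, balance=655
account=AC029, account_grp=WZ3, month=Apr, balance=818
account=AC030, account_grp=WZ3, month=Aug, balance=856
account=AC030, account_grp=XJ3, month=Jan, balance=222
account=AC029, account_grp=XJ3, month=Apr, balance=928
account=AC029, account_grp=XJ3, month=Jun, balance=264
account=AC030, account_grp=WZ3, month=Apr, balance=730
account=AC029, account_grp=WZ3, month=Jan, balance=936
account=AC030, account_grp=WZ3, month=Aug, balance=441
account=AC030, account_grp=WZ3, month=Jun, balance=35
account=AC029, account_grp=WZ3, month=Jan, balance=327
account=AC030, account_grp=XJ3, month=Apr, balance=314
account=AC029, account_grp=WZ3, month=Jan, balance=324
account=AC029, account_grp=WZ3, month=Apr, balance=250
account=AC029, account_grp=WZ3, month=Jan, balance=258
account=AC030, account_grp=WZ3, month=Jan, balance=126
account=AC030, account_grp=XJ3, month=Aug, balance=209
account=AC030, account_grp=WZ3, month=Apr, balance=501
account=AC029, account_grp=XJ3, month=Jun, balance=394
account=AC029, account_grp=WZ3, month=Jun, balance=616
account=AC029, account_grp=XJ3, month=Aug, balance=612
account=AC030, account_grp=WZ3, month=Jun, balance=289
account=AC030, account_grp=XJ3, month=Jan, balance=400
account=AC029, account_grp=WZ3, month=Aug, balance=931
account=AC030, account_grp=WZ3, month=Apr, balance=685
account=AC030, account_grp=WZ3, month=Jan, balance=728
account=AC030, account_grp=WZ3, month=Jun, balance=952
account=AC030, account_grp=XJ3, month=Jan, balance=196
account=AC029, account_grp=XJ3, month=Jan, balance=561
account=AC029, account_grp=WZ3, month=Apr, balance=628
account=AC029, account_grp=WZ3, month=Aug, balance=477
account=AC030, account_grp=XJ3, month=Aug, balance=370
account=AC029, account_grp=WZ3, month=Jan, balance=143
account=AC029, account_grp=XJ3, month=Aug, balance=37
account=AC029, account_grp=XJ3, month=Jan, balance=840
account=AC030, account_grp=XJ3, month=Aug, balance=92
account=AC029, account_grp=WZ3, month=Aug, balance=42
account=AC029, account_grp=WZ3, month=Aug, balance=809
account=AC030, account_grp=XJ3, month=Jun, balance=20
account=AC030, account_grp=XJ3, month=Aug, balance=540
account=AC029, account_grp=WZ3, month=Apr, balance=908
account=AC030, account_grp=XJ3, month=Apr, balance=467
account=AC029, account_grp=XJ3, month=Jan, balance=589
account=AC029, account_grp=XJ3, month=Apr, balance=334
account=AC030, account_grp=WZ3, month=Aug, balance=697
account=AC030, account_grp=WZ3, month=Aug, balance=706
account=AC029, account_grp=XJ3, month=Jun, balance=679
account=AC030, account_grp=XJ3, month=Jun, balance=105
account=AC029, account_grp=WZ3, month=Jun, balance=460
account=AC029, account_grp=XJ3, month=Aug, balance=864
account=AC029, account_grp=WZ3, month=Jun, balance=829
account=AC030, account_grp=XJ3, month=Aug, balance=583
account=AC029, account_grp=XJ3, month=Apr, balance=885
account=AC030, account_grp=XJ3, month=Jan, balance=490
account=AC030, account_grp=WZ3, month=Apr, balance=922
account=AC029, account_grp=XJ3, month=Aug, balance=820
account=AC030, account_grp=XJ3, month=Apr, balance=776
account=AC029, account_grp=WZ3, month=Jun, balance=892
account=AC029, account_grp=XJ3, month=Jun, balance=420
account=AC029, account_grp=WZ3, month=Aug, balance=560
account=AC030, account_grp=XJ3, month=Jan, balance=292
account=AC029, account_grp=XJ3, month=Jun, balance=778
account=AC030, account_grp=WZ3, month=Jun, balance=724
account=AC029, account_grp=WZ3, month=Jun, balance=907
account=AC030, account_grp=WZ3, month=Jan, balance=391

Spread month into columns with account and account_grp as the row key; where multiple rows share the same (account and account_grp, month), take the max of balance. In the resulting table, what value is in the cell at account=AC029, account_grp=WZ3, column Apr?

908

Rows with account=AC029, account_grp=WZ3 and month=Apr: balance values are 655, 818, 250, 628, 908.
max(655, 818, 250, 628, 908) = 908.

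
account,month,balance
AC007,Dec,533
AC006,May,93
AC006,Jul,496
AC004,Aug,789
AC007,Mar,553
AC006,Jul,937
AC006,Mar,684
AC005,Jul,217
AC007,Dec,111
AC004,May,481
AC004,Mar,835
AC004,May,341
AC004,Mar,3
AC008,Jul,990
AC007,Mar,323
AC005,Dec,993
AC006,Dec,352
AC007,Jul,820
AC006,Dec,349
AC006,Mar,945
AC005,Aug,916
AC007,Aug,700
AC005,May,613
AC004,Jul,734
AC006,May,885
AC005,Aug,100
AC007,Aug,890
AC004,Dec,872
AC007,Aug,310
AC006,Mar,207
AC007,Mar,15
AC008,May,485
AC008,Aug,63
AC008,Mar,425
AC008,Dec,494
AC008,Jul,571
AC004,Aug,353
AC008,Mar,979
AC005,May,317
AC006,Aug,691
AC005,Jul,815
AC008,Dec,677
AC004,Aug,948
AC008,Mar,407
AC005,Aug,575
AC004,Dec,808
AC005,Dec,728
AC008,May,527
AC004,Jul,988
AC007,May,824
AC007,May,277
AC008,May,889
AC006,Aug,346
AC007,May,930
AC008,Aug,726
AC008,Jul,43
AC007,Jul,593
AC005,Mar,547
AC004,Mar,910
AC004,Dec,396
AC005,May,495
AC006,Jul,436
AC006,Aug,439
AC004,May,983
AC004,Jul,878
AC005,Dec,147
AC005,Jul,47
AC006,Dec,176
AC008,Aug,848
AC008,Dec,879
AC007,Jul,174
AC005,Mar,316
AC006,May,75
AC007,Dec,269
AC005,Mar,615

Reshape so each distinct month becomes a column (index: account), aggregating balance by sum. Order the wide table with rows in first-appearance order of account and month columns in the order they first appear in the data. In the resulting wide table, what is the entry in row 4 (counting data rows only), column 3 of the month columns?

With rows in first-appearance order of account, row 4 is account=AC005. month columns in first-appearance order: Dec, May, Jul, Aug, Mar; column 3 is Jul.
Long rows with account=AC005, month=Jul: 217 + 815 + 47 = 1079.

1079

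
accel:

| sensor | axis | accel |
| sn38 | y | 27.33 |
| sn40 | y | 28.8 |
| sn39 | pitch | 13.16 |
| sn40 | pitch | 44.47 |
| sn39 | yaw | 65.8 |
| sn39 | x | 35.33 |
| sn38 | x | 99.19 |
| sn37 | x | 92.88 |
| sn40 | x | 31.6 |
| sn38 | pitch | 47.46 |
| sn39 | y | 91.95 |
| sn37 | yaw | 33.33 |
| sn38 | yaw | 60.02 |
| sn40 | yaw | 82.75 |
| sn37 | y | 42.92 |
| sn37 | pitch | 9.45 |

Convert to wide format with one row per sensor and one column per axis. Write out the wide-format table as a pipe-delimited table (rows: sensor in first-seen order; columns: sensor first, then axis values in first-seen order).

Columns: sensor plus the 4 distinct axis values (y, pitch, yaw, x).
For example, row sn38 column y takes accel=27.33 from the long row (sn38, y).

| sensor | y | pitch | yaw | x |
| sn38 | 27.33 | 47.46 | 60.02 | 99.19 |
| sn40 | 28.8 | 44.47 | 82.75 | 31.6 |
| sn39 | 91.95 | 13.16 | 65.8 | 35.33 |
| sn37 | 42.92 | 9.45 | 33.33 | 92.88 |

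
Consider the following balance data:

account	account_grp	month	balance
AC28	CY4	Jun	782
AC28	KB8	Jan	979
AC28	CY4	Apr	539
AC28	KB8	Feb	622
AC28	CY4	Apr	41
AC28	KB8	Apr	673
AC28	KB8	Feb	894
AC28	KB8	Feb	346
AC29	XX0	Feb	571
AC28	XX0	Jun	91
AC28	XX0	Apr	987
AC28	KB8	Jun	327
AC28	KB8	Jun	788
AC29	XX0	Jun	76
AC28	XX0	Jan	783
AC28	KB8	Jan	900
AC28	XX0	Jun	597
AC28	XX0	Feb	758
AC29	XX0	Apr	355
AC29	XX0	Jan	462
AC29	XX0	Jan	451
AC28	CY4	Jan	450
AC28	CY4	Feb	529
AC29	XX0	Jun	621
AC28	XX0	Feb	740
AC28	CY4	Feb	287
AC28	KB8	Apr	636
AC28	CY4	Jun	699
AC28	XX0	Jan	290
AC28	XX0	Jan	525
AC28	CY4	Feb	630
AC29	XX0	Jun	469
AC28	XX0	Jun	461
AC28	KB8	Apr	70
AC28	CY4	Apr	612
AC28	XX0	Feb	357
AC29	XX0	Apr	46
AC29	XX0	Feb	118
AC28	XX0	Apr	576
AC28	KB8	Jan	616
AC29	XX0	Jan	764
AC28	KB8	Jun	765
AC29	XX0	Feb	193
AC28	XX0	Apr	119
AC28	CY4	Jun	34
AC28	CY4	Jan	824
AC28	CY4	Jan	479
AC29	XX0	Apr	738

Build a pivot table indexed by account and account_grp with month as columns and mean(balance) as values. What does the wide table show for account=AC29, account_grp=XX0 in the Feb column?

Rows with account=AC29, account_grp=XX0 and month=Feb: balance values are 571, 118, 193.
(571 + 118 + 193) / 3 = 294.

294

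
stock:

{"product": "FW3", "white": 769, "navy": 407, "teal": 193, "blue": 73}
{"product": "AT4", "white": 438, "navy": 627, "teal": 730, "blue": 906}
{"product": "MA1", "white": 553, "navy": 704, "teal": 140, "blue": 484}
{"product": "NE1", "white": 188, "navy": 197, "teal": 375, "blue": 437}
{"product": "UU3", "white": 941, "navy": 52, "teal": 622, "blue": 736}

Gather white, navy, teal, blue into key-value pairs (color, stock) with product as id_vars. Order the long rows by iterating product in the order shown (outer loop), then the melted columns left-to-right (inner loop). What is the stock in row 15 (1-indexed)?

20 rows total (5 × 4). Row 15: index ⌊(15-1)/4⌋ = 3 into product → NE1; (15-1) mod 4 = 2 into the melted columns → teal.
So row 15 is (NE1, teal, 375); stock = 375.

375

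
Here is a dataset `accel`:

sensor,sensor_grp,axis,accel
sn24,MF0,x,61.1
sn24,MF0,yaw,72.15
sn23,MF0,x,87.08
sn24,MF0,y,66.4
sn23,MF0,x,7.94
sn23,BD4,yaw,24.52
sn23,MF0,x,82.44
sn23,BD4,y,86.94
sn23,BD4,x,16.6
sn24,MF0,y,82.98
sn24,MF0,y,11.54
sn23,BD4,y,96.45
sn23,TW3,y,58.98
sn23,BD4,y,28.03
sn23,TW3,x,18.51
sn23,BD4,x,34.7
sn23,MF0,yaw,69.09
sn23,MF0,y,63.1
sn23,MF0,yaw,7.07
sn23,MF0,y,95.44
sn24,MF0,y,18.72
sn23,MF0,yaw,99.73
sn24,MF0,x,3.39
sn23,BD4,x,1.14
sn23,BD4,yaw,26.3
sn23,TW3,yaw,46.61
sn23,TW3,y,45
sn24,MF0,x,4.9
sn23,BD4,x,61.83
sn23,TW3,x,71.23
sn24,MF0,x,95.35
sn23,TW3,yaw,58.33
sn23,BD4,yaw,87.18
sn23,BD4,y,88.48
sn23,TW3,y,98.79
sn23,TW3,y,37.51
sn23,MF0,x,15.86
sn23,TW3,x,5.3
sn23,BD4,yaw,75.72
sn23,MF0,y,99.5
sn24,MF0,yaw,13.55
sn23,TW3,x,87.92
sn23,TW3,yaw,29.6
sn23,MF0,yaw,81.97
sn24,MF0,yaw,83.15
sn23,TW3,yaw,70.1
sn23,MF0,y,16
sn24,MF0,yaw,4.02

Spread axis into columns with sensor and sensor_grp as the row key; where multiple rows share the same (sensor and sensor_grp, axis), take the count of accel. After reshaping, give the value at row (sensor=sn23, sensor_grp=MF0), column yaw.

4

Rows with sensor=sn23, sensor_grp=MF0 and axis=yaw: accel values are 69.09, 7.07, 99.73, 81.97.
4 rows match — count = 4.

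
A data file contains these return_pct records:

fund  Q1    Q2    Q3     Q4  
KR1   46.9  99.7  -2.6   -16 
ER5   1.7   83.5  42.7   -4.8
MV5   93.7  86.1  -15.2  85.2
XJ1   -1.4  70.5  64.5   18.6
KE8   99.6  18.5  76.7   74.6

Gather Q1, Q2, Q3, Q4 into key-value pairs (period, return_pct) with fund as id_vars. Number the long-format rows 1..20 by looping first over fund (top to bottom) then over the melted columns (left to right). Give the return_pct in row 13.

20 rows total (5 × 4). Row 13: index ⌊(13-1)/4⌋ = 3 into fund → XJ1; (13-1) mod 4 = 0 into the melted columns → Q1.
So row 13 is (XJ1, Q1, -1.4); return_pct = -1.4.

-1.4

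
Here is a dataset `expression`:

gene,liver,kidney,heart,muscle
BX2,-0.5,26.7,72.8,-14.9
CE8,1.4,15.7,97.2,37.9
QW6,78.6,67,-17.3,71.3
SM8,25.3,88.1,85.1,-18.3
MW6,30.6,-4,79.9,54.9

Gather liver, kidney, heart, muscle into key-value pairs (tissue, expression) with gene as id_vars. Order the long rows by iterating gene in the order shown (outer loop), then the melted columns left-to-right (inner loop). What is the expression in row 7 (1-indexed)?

97.2

20 rows total (5 × 4). Row 7: index ⌊(7-1)/4⌋ = 1 into gene → CE8; (7-1) mod 4 = 2 into the melted columns → heart.
So row 7 is (CE8, heart, 97.2); expression = 97.2.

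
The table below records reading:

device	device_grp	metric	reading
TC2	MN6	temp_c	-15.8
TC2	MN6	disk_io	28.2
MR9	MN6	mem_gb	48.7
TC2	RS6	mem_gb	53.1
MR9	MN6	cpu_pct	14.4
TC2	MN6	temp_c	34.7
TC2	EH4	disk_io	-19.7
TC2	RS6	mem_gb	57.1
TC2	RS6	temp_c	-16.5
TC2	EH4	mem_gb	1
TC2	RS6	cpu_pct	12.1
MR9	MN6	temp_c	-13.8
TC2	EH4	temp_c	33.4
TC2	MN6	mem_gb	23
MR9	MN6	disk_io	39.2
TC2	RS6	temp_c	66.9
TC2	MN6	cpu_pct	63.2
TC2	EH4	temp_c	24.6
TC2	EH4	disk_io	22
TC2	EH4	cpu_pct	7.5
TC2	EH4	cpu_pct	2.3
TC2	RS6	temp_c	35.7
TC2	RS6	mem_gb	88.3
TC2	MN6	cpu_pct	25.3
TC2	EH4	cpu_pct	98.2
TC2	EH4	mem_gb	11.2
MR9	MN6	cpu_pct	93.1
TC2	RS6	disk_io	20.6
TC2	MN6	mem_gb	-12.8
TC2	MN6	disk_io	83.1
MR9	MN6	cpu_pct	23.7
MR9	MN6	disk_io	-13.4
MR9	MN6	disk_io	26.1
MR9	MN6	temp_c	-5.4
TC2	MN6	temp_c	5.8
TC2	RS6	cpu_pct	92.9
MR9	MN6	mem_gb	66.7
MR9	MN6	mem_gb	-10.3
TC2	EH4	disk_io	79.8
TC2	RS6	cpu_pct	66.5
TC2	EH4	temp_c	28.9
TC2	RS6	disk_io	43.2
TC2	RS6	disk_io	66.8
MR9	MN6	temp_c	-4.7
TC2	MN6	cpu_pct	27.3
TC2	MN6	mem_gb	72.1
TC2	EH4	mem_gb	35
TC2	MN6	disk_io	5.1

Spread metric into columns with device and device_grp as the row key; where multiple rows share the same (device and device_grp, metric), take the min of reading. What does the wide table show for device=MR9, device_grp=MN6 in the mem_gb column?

Rows with device=MR9, device_grp=MN6 and metric=mem_gb: reading values are 48.7, 66.7, -10.3.
min(48.7, 66.7, -10.3) = -10.3.

-10.3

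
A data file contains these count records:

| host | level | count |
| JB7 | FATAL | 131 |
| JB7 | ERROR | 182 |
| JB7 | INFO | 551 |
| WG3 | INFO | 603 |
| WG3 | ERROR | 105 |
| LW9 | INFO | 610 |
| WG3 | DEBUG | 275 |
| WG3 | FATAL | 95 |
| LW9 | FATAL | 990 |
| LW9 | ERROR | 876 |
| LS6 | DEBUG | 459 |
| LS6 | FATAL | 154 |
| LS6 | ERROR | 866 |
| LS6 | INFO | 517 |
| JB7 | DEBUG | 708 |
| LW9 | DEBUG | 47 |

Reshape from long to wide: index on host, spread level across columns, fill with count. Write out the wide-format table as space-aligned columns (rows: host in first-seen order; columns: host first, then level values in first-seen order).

host  FATAL  ERROR  INFO  DEBUG
JB7   131    182    551   708  
WG3   95     105    603   275  
LW9   990    876    610   47   
LS6   154    866    517   459  

Columns: host plus the 4 distinct level values (FATAL, ERROR, INFO, DEBUG).
For example, row JB7 column FATAL takes count=131 from the long row (JB7, FATAL).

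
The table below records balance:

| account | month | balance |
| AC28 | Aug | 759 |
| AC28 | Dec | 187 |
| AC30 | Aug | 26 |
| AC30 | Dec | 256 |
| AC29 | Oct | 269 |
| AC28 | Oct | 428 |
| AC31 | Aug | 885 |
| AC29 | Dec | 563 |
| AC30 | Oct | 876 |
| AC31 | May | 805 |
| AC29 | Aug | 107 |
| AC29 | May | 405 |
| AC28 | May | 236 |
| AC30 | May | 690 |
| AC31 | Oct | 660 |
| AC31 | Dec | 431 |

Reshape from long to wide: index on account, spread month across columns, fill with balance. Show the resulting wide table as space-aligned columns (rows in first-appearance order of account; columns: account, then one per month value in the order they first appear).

Columns: account plus the 4 distinct month values (Aug, Dec, Oct, May).
For example, row AC28 column Aug takes balance=759 from the long row (AC28, Aug).

account  Aug  Dec  Oct  May
AC28     759  187  428  236
AC30     26   256  876  690
AC29     107  563  269  405
AC31     885  431  660  805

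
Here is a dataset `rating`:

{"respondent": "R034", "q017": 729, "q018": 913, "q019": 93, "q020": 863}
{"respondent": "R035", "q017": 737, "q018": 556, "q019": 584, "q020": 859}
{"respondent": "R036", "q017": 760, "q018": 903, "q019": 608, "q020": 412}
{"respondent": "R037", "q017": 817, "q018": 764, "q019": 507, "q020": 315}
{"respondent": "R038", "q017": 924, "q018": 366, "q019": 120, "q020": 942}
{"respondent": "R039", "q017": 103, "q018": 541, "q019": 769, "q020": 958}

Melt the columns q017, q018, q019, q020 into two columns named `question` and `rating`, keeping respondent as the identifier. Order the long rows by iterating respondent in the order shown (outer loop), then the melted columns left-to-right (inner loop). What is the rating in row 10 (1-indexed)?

903

24 rows total (6 × 4). Row 10: index ⌊(10-1)/4⌋ = 2 into respondent → R036; (10-1) mod 4 = 1 into the melted columns → q018.
So row 10 is (R036, q018, 903); rating = 903.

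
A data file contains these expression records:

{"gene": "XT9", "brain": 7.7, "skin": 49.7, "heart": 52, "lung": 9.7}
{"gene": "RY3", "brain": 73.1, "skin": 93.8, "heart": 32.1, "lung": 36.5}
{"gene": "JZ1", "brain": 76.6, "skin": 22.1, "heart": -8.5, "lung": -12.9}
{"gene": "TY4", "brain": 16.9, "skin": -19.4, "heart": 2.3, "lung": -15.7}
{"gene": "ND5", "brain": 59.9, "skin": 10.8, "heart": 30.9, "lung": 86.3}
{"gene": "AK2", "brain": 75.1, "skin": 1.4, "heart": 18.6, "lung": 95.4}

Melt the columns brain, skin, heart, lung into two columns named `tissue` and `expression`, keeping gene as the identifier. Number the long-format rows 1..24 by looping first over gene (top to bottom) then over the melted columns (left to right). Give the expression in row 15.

2.3

24 rows total (6 × 4). Row 15: index ⌊(15-1)/4⌋ = 3 into gene → TY4; (15-1) mod 4 = 2 into the melted columns → heart.
So row 15 is (TY4, heart, 2.3); expression = 2.3.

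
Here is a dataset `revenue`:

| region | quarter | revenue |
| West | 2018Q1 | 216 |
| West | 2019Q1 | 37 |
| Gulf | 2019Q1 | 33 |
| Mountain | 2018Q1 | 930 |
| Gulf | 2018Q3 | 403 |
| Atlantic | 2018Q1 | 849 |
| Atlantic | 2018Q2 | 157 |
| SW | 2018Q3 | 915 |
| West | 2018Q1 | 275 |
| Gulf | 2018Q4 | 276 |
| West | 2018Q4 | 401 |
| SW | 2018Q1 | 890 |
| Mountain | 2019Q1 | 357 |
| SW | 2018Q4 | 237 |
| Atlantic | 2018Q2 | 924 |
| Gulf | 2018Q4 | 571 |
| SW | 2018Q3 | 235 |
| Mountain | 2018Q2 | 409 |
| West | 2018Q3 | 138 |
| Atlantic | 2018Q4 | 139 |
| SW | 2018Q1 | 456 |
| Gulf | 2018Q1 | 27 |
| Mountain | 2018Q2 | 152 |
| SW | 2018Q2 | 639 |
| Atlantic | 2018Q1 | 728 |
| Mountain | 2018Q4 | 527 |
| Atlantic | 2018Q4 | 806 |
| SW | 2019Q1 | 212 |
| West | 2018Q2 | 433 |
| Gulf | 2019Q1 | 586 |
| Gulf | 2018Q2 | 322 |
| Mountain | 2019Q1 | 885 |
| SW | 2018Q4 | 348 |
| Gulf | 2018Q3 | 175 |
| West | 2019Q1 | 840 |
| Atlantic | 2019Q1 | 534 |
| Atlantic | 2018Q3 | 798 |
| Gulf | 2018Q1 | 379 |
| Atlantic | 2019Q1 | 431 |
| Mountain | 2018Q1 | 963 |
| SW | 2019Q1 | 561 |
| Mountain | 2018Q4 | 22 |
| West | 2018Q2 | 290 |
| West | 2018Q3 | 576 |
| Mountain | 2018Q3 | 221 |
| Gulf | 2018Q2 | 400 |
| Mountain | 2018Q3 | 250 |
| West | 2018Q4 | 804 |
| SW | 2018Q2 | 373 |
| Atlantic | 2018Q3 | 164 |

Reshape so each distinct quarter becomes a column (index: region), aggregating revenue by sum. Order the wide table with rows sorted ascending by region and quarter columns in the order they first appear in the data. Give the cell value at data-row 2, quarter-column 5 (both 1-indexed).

847

With rows sorted ascending by region, row 2 is region=Gulf. quarter columns in first-appearance order: 2018Q1, 2019Q1, 2018Q3, 2018Q2, 2018Q4; column 5 is 2018Q4.
Long rows with region=Gulf, quarter=2018Q4: 276 + 571 = 847.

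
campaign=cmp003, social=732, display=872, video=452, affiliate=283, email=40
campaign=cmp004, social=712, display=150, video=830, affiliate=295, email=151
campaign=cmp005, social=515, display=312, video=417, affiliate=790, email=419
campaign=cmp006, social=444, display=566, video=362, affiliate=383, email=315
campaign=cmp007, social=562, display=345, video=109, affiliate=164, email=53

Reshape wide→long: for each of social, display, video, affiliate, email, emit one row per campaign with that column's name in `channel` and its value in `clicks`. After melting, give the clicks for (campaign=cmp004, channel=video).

830

Unpivoting turns each (campaign, wide-column) pair into one long row.
The wide cell at row cmp004, column video holds 830, so the long row (cmp004, video) has clicks=830.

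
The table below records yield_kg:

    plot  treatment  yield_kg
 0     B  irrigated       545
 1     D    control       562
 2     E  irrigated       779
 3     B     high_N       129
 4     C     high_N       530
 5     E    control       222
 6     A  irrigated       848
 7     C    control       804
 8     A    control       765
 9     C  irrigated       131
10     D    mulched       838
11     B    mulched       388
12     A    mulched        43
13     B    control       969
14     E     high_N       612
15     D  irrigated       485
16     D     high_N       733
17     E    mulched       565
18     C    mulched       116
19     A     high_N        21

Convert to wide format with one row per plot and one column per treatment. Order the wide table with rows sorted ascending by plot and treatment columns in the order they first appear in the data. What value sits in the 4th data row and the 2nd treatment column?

562

With rows sorted ascending by plot, row 4 is plot=D. treatment columns in first-appearance order: irrigated, control, high_N, mulched; column 2 is control.
Long rows with plot=D, treatment=control: yield_kg = 562.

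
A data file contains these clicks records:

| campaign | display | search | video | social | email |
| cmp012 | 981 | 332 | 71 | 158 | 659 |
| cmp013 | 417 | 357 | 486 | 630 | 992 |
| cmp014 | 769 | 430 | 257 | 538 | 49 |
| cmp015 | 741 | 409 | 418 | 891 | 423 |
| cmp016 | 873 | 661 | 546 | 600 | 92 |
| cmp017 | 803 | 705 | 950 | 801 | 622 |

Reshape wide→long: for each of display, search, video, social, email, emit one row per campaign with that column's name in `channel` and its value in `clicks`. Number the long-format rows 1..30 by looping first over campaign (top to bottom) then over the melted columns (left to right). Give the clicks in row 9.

630

30 rows total (6 × 5). Row 9: index ⌊(9-1)/5⌋ = 1 into campaign → cmp013; (9-1) mod 5 = 3 into the melted columns → social.
So row 9 is (cmp013, social, 630); clicks = 630.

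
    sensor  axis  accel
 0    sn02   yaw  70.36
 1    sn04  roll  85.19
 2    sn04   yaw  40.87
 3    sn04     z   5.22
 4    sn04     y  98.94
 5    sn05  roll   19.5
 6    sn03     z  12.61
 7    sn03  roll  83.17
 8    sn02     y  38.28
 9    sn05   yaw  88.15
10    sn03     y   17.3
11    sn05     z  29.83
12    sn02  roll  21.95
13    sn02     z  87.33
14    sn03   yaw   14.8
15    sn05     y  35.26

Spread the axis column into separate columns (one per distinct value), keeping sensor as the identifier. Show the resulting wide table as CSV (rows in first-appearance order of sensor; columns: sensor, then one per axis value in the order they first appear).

sensor,yaw,roll,z,y
sn02,70.36,21.95,87.33,38.28
sn04,40.87,85.19,5.22,98.94
sn05,88.15,19.5,29.83,35.26
sn03,14.8,83.17,12.61,17.3

Columns: sensor plus the 4 distinct axis values (yaw, roll, z, y).
For example, row sn02 column yaw takes accel=70.36 from the long row (sn02, yaw).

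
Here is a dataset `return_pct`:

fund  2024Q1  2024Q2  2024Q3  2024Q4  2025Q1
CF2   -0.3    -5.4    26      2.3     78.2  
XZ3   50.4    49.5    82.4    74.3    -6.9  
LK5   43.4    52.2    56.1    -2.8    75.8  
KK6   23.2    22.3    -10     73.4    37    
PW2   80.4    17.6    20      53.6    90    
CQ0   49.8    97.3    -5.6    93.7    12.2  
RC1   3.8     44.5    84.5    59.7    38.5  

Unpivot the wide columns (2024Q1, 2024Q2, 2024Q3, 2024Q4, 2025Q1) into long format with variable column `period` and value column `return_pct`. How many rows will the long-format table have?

35

7 fund values × 5 melted columns = 35 rows.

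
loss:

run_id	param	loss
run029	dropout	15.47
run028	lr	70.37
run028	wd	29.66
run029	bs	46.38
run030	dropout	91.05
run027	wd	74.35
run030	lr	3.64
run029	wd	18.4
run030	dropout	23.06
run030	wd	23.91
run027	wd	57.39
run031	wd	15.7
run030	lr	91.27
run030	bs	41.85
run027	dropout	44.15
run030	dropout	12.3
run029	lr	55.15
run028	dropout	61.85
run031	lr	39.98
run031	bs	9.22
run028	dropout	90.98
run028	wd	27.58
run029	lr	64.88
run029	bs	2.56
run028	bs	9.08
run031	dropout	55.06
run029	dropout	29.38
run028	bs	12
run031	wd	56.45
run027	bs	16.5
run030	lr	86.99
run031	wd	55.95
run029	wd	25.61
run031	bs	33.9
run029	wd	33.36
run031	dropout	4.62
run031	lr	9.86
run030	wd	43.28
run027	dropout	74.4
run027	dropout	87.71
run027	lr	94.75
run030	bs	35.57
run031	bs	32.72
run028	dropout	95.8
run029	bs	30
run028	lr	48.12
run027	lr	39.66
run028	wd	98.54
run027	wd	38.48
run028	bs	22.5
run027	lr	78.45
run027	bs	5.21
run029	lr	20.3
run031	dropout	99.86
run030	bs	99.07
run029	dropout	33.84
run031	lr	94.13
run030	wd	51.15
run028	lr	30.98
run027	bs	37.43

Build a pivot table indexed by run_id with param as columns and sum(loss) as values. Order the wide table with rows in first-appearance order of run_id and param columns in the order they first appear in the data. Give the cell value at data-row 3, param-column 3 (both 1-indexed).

118.34

With rows in first-appearance order of run_id, row 3 is run_id=run030. param columns in first-appearance order: dropout, lr, wd, bs; column 3 is wd.
Long rows with run_id=run030, param=wd: 23.91 + 43.28 + 51.15 = 118.34.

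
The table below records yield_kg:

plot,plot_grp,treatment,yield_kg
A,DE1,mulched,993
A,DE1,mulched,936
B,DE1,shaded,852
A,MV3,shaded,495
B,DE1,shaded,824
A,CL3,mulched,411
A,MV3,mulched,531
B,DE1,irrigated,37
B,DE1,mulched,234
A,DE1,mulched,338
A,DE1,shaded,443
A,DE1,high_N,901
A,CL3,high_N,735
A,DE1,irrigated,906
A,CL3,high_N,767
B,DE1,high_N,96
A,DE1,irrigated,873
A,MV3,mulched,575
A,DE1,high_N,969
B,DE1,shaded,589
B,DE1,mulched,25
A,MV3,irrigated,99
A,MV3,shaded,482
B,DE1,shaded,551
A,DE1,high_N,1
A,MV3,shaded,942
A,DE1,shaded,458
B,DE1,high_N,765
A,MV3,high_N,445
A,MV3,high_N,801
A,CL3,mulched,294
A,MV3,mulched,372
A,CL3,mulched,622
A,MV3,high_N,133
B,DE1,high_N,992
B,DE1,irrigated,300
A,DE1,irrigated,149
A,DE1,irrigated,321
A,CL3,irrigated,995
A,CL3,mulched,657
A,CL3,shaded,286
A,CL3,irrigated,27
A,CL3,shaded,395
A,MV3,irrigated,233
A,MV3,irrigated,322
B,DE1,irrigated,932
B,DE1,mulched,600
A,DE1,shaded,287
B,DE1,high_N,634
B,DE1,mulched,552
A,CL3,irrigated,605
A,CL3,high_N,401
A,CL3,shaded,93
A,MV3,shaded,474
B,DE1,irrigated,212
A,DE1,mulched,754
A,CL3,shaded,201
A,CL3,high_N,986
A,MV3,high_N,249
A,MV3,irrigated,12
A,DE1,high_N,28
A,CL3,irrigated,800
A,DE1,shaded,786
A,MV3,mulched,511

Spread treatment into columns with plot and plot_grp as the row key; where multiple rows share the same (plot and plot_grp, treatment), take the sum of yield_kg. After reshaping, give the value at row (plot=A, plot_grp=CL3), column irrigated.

Rows with plot=A, plot_grp=CL3 and treatment=irrigated: yield_kg values are 995, 27, 605, 800.
995 + 27 + 605 + 800 = 2427.

2427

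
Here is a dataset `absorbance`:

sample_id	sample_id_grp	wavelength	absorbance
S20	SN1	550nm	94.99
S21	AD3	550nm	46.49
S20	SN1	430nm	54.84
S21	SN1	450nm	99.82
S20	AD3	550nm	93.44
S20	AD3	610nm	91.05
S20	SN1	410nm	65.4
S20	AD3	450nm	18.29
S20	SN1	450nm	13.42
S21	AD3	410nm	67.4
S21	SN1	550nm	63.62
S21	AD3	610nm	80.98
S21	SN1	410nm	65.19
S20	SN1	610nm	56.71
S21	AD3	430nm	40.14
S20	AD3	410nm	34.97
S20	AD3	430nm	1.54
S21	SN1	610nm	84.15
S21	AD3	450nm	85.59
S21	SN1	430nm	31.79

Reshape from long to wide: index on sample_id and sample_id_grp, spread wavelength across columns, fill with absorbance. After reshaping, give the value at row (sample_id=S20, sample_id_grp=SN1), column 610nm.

56.71

Wide layout: rows indexed by sample_id and sample_id_grp, columns are the 5 distinct wavelength values (550nm, 430nm, 450nm, 610nm, 410nm).
Cell (sample_id=S20, sample_id_grp=SN1, wavelength=610nm) draws from the long row where sample_id=S20, sample_id_grp=SN1 and wavelength=610nm, which has absorbance=56.71.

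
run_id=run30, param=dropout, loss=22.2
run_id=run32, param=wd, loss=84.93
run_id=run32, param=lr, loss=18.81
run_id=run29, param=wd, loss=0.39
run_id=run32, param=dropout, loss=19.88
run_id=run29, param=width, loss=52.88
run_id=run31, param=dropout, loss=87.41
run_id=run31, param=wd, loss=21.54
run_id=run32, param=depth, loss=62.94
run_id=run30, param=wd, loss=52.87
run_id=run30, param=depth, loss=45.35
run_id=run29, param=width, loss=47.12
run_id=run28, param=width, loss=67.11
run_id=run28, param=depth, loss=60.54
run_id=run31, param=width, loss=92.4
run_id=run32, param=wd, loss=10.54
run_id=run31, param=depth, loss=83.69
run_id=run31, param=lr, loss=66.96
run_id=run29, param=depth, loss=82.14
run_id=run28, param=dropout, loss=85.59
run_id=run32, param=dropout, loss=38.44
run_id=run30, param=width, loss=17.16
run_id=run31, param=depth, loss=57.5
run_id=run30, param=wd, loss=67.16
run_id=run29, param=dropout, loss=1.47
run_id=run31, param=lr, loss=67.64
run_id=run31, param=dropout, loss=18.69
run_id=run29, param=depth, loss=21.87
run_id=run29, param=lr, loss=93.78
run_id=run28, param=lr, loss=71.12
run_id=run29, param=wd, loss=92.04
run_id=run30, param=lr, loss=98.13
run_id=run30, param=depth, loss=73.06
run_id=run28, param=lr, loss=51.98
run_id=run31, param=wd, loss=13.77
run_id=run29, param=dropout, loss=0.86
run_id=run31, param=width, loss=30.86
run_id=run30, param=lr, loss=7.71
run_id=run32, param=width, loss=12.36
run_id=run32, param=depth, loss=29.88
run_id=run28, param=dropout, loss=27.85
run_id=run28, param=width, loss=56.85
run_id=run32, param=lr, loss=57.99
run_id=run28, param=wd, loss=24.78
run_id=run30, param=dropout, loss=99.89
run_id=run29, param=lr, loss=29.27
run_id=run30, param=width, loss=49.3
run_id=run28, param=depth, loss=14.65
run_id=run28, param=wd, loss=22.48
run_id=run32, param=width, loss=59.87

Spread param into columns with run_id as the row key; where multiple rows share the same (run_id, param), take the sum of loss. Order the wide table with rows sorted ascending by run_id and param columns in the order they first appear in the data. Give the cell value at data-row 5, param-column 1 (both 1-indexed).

58.32

With rows sorted ascending by run_id, row 5 is run_id=run32. param columns in first-appearance order: dropout, wd, lr, width, depth; column 1 is dropout.
Long rows with run_id=run32, param=dropout: 19.88 + 38.44 = 58.32.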